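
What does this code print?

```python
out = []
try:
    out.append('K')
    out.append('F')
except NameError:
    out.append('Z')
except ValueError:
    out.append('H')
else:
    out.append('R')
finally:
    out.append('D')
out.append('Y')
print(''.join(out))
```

Execution trace: 'K' (try body) → 'F' (try body, no exception) → 'R' (else) → 'D' (finally) → 'Y' (after the try/except). Output: KFRDY

Answer: KFRDY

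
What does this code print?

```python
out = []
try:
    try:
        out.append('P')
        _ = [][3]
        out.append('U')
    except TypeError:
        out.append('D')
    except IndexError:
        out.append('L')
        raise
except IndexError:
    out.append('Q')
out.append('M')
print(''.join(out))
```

Execution trace: 'P' (inner try body) → 'L' (inner except IndexError) → 'Q' (outer except IndexError) → 'M' (after the try/except). Output: PLQM

Answer: PLQM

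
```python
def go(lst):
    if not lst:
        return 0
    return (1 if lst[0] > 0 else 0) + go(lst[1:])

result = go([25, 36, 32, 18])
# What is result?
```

Count of positive elements in [25, 36, 32, 18] = 4

Answer: 4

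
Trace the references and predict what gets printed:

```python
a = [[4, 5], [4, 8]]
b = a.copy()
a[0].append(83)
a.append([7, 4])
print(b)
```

Key concept: shallow copy with nested lists.
Step by step:
`a = [[4, 5], [4, 8]]` → a = [[4, 5], [4, 8]]
`b = a.copy()` → b = [[4, 5], [4, 8]]
`a[0].append(83)` → a = [[4, 5, 83], [4, 8]]; b = [[4, 5, 83], [4, 8]]
`a.append([7, 4])` → a = [[4, 5, 83], [4, 8], [7, 4]]
`print(b)` → prints [[4, 5, 83], [4, 8]]

Answer: [[4, 5, 83], [4, 8]]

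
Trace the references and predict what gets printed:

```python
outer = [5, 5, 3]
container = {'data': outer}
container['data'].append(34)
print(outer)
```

Key concept: dict holds reference to list.
Step by step:
`outer = [5, 5, 3]` → outer = [5, 5, 3]
`container = {'data': outer}` → container = {'data': [5, 5, 3]}
`container['data'].append(34)` → outer = [5, 5, 3, 34]; container = {'data': [5, 5, 3, 34]}
`print(outer)` → prints [5, 5, 3, 34]

Answer: [5, 5, 3, 34]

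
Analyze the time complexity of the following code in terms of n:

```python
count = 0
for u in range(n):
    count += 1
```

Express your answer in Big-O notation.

Each loop level contributes: n. Multiplying the contributions gives O(n).

Answer: O(n)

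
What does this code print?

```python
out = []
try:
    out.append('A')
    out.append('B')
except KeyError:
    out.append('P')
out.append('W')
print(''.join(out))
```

Execution trace: 'A' (try body) → 'B' (try body, no exception) → 'W' (after the try/except). Output: ABW

Answer: ABW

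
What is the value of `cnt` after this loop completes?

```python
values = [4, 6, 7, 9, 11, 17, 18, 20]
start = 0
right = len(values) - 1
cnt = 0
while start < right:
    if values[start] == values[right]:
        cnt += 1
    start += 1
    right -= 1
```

Count matching pairs from ends
`cnt` takes the values: 0

Answer: 0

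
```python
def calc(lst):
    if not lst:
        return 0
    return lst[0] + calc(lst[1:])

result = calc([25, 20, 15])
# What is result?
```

25 + 20 + 15 + 0 = 60

Answer: 60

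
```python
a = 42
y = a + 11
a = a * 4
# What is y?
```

Trace:
`a = 42` → a = 42
`y = a + 11` → y = 53
`a = a * 4` → a = 168
So y = 53

Answer: 53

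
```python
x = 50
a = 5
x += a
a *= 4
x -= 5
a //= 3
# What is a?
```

Trace:
`x = 50` → x = 50
`a = 5` → a = 5
`x += a` → x = 55
`a *= 4` → a = 20
`x -= 5` → x = 50
`a //= 3` → a = 6
So a = 6

Answer: 6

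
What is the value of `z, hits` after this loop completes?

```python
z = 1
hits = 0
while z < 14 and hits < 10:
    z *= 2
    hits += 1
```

Double until >= 14 or 10 iterations
`z, hits` takes the values: (1, 0) → (2, 0) → (2, 1) → (4, 1) → (4, 2) → (8, 2) → (8, 3) → (16, 3) → (16, 4)

Answer: 16, 4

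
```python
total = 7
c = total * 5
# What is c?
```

Trace:
`total = 7` → total = 7
`c = total * 5` → c = 35
So c = 35

Answer: 35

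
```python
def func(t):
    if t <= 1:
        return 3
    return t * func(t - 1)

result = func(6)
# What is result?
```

func(6) = 6 * 5 * 4 * 3 * 2 * 3 = 2160

Answer: 2160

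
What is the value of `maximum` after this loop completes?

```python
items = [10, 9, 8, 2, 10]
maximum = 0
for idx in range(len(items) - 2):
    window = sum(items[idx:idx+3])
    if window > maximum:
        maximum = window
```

Max sum of 3-element window in [10, 9, 8, 2, 10]
`maximum` takes the values: 0 → 27

Answer: 27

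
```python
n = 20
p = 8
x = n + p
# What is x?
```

Trace:
`n = 20` → n = 20
`p = 8` → p = 8
`x = n + p` → x = 28
So x = 28

Answer: 28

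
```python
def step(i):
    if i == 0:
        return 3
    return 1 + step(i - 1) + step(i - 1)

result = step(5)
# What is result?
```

step(i) = 1 + 2·step(i-1), step(0)=3. Closed form: (3+1)·2^5 - 1 = 127.

Answer: 127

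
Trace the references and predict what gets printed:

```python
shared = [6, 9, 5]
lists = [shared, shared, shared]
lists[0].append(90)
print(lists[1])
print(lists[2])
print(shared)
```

Key concept: list of same reference.
Step by step:
`shared = [6, 9, 5]` → shared = [6, 9, 5]
`lists = [shared, shared, shared]` → lists = [[6, 9, 5], [6, 9, 5], [6, 9, 5]]
`lists[0].append(90)` → shared = [6, 9, 5, 90]; lists = [[6, 9, 5, 90], [6, 9, 5, 90], [6, 9, 5, 90]]
`print(lists[1])` → prints [6, 9, 5, 90]
`print(lists[2])` → prints [6, 9, 5, 90]
`print(shared)` → prints [6, 9, 5, 90]

Answer:
[6, 9, 5, 90]
[6, 9, 5, 90]
[6, 9, 5, 90]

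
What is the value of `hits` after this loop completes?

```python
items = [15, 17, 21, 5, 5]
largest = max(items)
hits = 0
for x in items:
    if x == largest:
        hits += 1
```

Count of max value 21 in [15, 17, 21, 5, 5]
`hits` takes the values: 0 → 1

Answer: 1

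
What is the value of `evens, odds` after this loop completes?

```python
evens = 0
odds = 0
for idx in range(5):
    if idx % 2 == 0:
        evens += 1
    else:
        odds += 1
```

Count evens and odds in range(5)
`evens, odds` takes the values: (0, 0) → (1, 0) → (1, 1) → (2, 1) → (2, 2) → (3, 2)

Answer: 3, 2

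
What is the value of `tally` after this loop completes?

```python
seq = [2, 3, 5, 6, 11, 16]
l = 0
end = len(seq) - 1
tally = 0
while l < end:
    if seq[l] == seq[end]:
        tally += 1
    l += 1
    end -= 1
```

Count matching pairs from ends
`tally` takes the values: 0

Answer: 0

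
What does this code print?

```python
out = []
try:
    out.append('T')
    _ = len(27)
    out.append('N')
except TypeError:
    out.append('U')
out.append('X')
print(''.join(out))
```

Execution trace: 'T' (try body) → 'U' (except TypeError) → 'X' (after the try/except). Output: TUX

Answer: TUX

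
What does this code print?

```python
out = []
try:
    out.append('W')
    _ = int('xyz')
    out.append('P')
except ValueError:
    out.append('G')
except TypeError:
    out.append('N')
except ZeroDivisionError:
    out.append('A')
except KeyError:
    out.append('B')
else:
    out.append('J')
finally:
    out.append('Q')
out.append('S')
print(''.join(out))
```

Execution trace: 'W' (try body) → 'G' (except ValueError) → 'Q' (finally) → 'S' (after the try/except). Output: WGQS

Answer: WGQS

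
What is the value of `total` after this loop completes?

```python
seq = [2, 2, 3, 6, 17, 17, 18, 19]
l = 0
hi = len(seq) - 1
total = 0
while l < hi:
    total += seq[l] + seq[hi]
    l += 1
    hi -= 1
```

Sum of pairs from ends
`total` takes the values: 0 → 21 → 41 → 61 → 84

Answer: 84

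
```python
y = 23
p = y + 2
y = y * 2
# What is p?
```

Trace:
`y = 23` → y = 23
`p = y + 2` → p = 25
`y = y * 2` → y = 46
So p = 25

Answer: 25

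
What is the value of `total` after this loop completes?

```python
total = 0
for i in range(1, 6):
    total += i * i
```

Sum of squares 1² to 5² = 55
`total` takes the values: 0 → 1 → 5 → 14 → 30 → 55

Answer: 55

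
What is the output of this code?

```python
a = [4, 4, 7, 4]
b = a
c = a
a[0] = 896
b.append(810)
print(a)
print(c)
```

Key concept: multiple aliases.
Step by step:
`a = [4, 4, 7, 4]` → a = [4, 4, 7, 4]
`b = a` → b = [4, 4, 7, 4] (same object as a)
`c = a` → c = [4, 4, 7, 4] (same object as a, b)
`a[0] = 896` → a = [896, 4, 7, 4] (same object as b, c); b = [896, 4, 7, 4] (same object as a, c); c = [896, 4, 7, 4] (same object as a, b)
`b.append(810)` → a = [896, 4, 7, 4, 810] (same object as b, c); b = [896, 4, 7, 4, 810] (same object as a, c); c = [896, 4, 7, 4, 810] (same object as a, b)
`print(a)` → prints [896, 4, 7, 4, 810]
`print(c)` → prints [896, 4, 7, 4, 810]

Answer:
[896, 4, 7, 4, 810]
[896, 4, 7, 4, 810]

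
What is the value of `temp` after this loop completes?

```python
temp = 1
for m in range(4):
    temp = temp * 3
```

Multiply by 3, 4 times: 1 * 3^4 = 81
`temp` takes the values: 1 → 3 → 9 → 27 → 81

Answer: 81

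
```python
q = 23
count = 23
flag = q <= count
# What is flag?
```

Trace:
`q = 23` → q = 23
`count = 23` → count = 23
`flag = q <= count` → flag = True
So flag = True

Answer: True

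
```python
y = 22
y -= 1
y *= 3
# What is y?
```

Trace:
`y = 22` → y = 22
`y -= 1` → y = 21
`y *= 3` → y = 63
So y = 63

Answer: 63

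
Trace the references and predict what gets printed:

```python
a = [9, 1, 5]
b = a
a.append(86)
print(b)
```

Key concept: basic list aliasing.
Step by step:
`a = [9, 1, 5]` → a = [9, 1, 5]
`b = a` → b = [9, 1, 5] (same object as a)
`a.append(86)` → a = [9, 1, 5, 86] (same object as b); b = [9, 1, 5, 86] (same object as a)
`print(b)` → prints [9, 1, 5, 86]

Answer: [9, 1, 5, 86]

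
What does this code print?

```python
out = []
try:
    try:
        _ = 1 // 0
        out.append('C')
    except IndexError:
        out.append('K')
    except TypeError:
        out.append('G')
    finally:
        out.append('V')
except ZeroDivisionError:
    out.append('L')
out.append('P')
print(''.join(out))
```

Execution trace: 'V' (finally) → 'L' (outer except ZeroDivisionError) → 'P' (after the try/except). Output: VLP

Answer: VLP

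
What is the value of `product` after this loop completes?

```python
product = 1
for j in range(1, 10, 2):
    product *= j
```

Product of 1, 3, 5, ... up to 9
`product` takes the values: 1 → 3 → 15 → 105 → 945

Answer: 945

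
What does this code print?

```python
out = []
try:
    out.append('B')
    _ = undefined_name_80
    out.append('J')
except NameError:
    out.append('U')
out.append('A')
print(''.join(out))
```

Execution trace: 'B' (try body) → 'U' (except NameError) → 'A' (after the try/except). Output: BUA

Answer: BUA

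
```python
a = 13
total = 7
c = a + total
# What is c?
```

Trace:
`a = 13` → a = 13
`total = 7` → total = 7
`c = a + total` → c = 20
So c = 20

Answer: 20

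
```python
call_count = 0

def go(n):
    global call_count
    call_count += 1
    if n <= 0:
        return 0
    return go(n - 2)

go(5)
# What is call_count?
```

Linear recursion stepping by 2: 4 calls from n=5 down to ≤0.

Answer: 4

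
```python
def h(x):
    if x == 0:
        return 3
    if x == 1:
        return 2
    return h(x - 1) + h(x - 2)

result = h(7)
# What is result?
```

Build up from base cases: h(0)=3, h(1)=2, h(2)=5, h(3)=7, h(4)=12, h(5)=19, h(6)=31, ..., h(7)=50

Answer: 50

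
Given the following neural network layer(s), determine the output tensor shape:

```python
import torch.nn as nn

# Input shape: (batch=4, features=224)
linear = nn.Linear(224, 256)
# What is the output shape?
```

Input: (4, 224) -> Output: (4, 256)

Answer: (4, 256)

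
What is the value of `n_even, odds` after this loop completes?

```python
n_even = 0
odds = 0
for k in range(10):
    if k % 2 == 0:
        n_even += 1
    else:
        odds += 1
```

Count evens and odds in range(10)
`n_even, odds` takes the values: (0, 0) → (1, 0) → (1, 1) → (2, 1) → (2, 2) → (3, 2) → (3, 3) → (4, 3) → (4, 4) → (5, 4) → (5, 5)

Answer: 5, 5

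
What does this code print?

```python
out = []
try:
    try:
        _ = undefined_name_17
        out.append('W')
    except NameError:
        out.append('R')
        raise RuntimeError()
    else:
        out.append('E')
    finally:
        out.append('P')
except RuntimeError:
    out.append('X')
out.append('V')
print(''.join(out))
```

Execution trace: 'R' (inner except NameError) → 'P' (inner finally) → 'X' (outer except RuntimeError) → 'V' (after the try/except). Output: RPXV

Answer: RPXV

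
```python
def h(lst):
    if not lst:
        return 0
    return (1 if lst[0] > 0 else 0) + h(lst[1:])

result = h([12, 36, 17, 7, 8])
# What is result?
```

Count of positive elements in [12, 36, 17, 7, 8] = 5

Answer: 5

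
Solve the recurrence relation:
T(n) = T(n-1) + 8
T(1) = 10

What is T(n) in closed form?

Unrolling: T(n) = T(1) + 8·(n-1) = 10 + 8(n-1) = 8n + 2.

Answer: T(n) = 8n + 2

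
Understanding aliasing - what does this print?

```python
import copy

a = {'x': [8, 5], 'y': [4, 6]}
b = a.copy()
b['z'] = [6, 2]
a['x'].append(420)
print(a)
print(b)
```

Key concept: shallow copy of dict with mutable values.
Step by step:
`a = {'x': [8, 5], 'y': [4, 6]}` → a = {'x': [8, 5], 'y': [4, 6]}
`b = a.copy()` → b = {'x': [8, 5], 'y': [4, 6]}
`b['z'] = [6, 2]` → b = {'x': [8, 5], 'y': [4, 6], 'z': [6, 2]}
`a['x'].append(420)` → a = {'x': [8, 5, 420], 'y': [4, 6]}; b = {'x': [8, 5, 420], 'y': [4, 6], 'z': [6, 2]}
`print(a)` → prints {'x': [8, 5, 420], 'y': [4, 6]}
`print(b)` → prints {'x': [8, 5, 420], 'y': [4, 6], 'z': [6, 2]}

Answer:
{'x': [8, 5, 420], 'y': [4, 6]}
{'x': [8, 5, 420], 'y': [4, 6], 'z': [6, 2]}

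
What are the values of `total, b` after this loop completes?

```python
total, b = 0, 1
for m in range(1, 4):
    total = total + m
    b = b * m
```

Sum and factorial of 1 to 3
`total, b` takes the values: (0, 1) → (1, 1) → (3, 1) → (3, 2) → (6, 2) → (6, 6)

Answer: 6, 6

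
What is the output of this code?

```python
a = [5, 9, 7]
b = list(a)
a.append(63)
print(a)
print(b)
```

Key concept: list() constructor creates copy.
Step by step:
`a = [5, 9, 7]` → a = [5, 9, 7]
`b = list(a)` → b = [5, 9, 7]
`a.append(63)` → a = [5, 9, 7, 63]
`print(a)` → prints [5, 9, 7, 63]
`print(b)` → prints [5, 9, 7]

Answer:
[5, 9, 7, 63]
[5, 9, 7]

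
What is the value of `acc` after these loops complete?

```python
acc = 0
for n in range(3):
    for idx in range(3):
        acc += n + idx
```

Sum of all n+idx for n,idx in 3x3
`acc` takes the values: 0 → 1 → 3 → 4 → 6 → 9 → 11 → 14 → 18

Answer: 18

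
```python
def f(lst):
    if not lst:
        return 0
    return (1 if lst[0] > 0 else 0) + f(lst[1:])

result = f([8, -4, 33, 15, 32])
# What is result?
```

Count of positive elements in [8, -4, 33, 15, 32] = 4

Answer: 4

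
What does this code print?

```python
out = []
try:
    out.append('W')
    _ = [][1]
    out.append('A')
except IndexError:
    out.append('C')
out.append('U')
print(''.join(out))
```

Execution trace: 'W' (try body) → 'C' (except IndexError) → 'U' (after the try/except). Output: WCU

Answer: WCU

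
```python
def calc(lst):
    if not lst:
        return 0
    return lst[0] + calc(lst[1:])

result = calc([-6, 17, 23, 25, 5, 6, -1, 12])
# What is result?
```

(-6) + 17 + 23 + 25 + 5 + 6 + (-1) + 12 + 0 = 81

Answer: 81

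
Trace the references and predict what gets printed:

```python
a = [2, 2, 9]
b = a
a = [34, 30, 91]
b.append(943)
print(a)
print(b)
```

Key concept: rebinding vs mutation: a is rebound to a new list, b still points at the original.
Step by step:
`a = [2, 2, 9]` → a = [2, 2, 9]
`b = a` → b = [2, 2, 9] (same object as a)
`a = [34, 30, 91]` → a = [34, 30, 91]
`b.append(943)` → b = [2, 2, 9, 943]
`print(a)` → prints [34, 30, 91]
`print(b)` → prints [2, 2, 9, 943]

Answer:
[34, 30, 91]
[2, 2, 9, 943]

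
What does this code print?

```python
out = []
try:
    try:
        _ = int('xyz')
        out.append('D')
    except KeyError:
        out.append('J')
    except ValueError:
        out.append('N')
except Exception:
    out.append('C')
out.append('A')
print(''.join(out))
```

Execution trace: 'N' (inner except ValueError) → 'A' (after the try/except). Output: NA

Answer: NA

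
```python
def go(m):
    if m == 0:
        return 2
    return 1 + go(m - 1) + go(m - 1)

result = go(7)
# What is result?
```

go(m) = 1 + 2·go(m-1), go(0)=2. Closed form: (2+1)·2^7 - 1 = 383.

Answer: 383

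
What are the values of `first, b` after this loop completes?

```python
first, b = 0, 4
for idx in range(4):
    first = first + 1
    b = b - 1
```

first goes 0→4, b goes 4→0
`first, b` takes the values: (0, 4) → (1, 4) → (1, 3) → (2, 3) → (2, 2) → (3, 2) → (3, 1) → (4, 1) → (4, 0)

Answer: 4, 0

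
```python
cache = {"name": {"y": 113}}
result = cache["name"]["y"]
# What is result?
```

Trace:
`cache = {"name": {"y": 113}}` → cache = {'name': {'y': 113}}
`result = cache["name"]["y"]` → result = 113
So result = 113

Answer: 113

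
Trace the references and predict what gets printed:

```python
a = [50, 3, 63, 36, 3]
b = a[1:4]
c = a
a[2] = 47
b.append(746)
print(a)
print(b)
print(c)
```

Key concept: slice vs alias.
Step by step:
`a = [50, 3, 63, 36, 3]` → a = [50, 3, 63, 36, 3]
`b = a[1:4]` → b = [3, 63, 36]
`c = a` → c = [50, 3, 63, 36, 3] (same object as a)
`a[2] = 47` → a = [50, 3, 47, 36, 3] (same object as c); c = [50, 3, 47, 36, 3] (same object as a)
`b.append(746)` → b = [3, 63, 36, 746]
`print(a)` → prints [50, 3, 47, 36, 3]
`print(b)` → prints [3, 63, 36, 746]
`print(c)` → prints [50, 3, 47, 36, 3]

Answer:
[50, 3, 47, 36, 3]
[3, 63, 36, 746]
[50, 3, 47, 36, 3]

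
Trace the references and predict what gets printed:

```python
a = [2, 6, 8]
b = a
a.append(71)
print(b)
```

Key concept: basic list aliasing.
Step by step:
`a = [2, 6, 8]` → a = [2, 6, 8]
`b = a` → b = [2, 6, 8] (same object as a)
`a.append(71)` → a = [2, 6, 8, 71] (same object as b); b = [2, 6, 8, 71] (same object as a)
`print(b)` → prints [2, 6, 8, 71]

Answer: [2, 6, 8, 71]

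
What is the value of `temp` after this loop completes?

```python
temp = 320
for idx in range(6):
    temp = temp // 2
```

Halve 6 times: 320 // 2^6 = 5
`temp` takes the values: 320 → 160 → 80 → 40 → 20 → 10 → 5

Answer: 5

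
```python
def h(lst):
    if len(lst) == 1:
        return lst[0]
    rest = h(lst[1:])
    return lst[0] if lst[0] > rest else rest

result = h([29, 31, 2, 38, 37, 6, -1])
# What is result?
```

Recursive max over [29, 31, 2, 38, 37, 6, -1] = 38

Answer: 38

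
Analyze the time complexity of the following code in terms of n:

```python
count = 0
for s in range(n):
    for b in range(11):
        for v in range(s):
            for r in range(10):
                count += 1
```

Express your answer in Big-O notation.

Each loop level contributes: n × 1 × n × 1. Multiplying the contributions gives O(n^2).

Answer: O(n^2)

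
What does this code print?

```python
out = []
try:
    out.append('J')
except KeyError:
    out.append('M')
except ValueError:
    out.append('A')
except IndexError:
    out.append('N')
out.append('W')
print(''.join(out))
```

Execution trace: 'J' (try body, no exception) → 'W' (after the try/except). Output: JW

Answer: JW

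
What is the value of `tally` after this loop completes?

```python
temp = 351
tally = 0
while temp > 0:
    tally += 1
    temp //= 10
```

Count digits by repeated division by 10
`tally` takes the values: 0 → 1 → 2 → 3

Answer: 3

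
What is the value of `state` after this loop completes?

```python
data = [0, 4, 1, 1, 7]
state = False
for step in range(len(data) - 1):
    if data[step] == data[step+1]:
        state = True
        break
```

Check consecutive duplicates in [0, 4, 1, 1, 7]
`state` takes the values: False → True

Answer: True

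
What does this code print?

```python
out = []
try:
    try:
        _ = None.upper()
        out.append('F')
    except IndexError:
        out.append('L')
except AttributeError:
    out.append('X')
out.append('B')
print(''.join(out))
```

Execution trace: 'X' (outer except AttributeError) → 'B' (after the try/except). Output: XB

Answer: XB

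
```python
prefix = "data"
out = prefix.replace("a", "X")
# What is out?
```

Trace:
`prefix = "data"` → prefix = 'data'
`out = prefix.replace("a", "X")` → out = 'dXtX'
So out = 'dXtX'

Answer: 'dXtX'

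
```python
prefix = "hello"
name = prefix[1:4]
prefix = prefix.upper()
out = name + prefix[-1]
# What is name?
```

Trace:
`prefix = "hello"` → prefix = 'hello'
`name = prefix[1:4]` → name = 'ell'
`prefix = prefix.upper()` → prefix = 'HELLO'
`out = name + prefix[-1]` → out = 'ellO'
So name = 'ell'

Answer: 'ell'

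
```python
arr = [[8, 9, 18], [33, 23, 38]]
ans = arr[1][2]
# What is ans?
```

Trace:
`arr = [[8, 9, 18], [33, 23, 38]]` → arr = [[8, 9, 18], [33, 23, 38]]
`ans = arr[1][2]` → ans = 38
So ans = 38

Answer: 38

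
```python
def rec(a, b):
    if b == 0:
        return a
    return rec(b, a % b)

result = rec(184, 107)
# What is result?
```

rec(184, 107) -> rec(107, 77) -> rec(77, 30) -> rec(30, 17) -> rec(17, 13) -> rec(13, 4) -> rec(4, 1) -> rec(1, 0) -> 1

Answer: 1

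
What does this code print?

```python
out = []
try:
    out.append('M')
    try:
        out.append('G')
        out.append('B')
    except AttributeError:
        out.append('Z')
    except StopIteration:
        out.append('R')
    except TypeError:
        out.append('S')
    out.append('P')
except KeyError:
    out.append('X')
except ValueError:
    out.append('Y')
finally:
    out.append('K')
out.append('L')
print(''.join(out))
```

Execution trace: 'M' (try body) → 'G' (inner try body) → 'B' (inner try body, no exception) → 'P' (try body, no exception) → 'K' (finally) → 'L' (after the try/except). Output: MGBPKL

Answer: MGBPKL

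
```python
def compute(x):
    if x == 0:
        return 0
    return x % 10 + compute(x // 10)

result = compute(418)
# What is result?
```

Sum of digits of 418: 8 + 1 + 4 = 13

Answer: 13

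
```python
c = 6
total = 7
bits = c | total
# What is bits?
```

Trace:
`c = 6` → c = 6
`total = 7` → total = 7
`bits = c | total` → bits = 7
So bits = 7

Answer: 7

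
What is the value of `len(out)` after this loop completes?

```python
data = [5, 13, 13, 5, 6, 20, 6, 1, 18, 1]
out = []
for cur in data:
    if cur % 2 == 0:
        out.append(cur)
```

Count even numbers in [5, 13, 13, 5, 6, 20, 6, 1, 18, 1]
`out` takes the values: [] → [6] → [6, 20] → [6, 20, 6] → [6, 20, 6, 18]
So `len(out)` = 4

Answer: 4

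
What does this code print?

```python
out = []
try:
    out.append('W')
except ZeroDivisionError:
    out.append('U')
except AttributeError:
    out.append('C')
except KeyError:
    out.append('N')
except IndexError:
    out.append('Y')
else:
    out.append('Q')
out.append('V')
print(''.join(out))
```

Execution trace: 'W' (try body, no exception) → 'Q' (else) → 'V' (after the try/except). Output: WQV

Answer: WQV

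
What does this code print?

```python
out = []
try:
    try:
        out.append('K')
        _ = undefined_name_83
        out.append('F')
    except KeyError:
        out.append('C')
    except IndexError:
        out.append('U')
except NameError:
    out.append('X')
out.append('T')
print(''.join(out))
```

Execution trace: 'K' (try body) → 'X' (outer except NameError) → 'T' (after the try/except). Output: KXT

Answer: KXT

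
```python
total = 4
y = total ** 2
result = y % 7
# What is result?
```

Trace:
`total = 4` → total = 4
`y = total ** 2` → y = 16
`result = y % 7` → result = 2
So result = 2

Answer: 2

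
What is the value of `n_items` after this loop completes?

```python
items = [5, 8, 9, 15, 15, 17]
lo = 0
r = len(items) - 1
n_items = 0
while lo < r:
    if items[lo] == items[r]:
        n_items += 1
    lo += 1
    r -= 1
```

Count matching pairs from ends
`n_items` takes the values: 0

Answer: 0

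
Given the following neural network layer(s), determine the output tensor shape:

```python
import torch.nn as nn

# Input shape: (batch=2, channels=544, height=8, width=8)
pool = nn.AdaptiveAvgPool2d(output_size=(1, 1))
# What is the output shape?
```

Input: (2, 544, 8, 8) -> Output: (2, 544, 1, 1)

Answer: (2, 544, 1, 1)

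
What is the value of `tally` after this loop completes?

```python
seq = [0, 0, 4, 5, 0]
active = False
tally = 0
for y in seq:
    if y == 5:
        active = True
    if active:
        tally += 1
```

Count elements after first 5 in [0, 0, 4, 5, 0]
`tally` takes the values: 0 → 1 → 2

Answer: 2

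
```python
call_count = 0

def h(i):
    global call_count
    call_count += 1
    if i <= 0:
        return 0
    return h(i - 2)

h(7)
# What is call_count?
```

Linear recursion stepping by 2: 5 calls from i=7 down to ≤0.

Answer: 5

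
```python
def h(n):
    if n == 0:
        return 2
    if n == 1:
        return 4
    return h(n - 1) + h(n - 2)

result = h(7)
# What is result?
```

Build up from base cases: h(0)=2, h(1)=4, h(2)=6, h(3)=10, h(4)=16, h(5)=26, h(6)=42, ..., h(7)=68

Answer: 68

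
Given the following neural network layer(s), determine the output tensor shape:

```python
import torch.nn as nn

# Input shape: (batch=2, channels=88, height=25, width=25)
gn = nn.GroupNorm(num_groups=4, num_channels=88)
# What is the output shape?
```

Input: (2, 88, 25, 25) -> Output: (2, 88, 25, 25)

Answer: (2, 88, 25, 25)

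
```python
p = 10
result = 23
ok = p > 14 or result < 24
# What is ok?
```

Trace:
`p = 10` → p = 10
`result = 23` → result = 23
`ok = p > 14 or result < 24` → ok = True
So ok = True

Answer: True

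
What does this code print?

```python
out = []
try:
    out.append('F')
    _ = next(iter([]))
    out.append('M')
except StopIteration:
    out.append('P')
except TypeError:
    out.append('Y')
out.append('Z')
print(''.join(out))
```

Execution trace: 'F' (try body) → 'P' (except StopIteration) → 'Z' (after the try/except). Output: FPZ

Answer: FPZ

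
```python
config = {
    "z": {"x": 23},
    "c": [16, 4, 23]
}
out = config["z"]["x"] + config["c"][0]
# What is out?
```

Trace:
`config = { ...` → config = {'z': {'x': 23}, 'c': [16, 4, 23]}
`out = config["z"]["x"] + config["c"][0]` → out = 39
So out = 39

Answer: 39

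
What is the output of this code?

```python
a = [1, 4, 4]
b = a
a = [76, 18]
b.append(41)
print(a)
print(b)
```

Key concept: rebinding vs mutation: a is rebound to a new list, b still points at the original.
Step by step:
`a = [1, 4, 4]` → a = [1, 4, 4]
`b = a` → b = [1, 4, 4] (same object as a)
`a = [76, 18]` → a = [76, 18]
`b.append(41)` → b = [1, 4, 4, 41]
`print(a)` → prints [76, 18]
`print(b)` → prints [1, 4, 4, 41]

Answer:
[76, 18]
[1, 4, 4, 41]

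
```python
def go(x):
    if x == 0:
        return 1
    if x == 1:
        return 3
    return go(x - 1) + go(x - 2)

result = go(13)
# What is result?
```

Build up from base cases: go(0)=1, go(1)=3, go(2)=4, go(3)=7, go(4)=11, go(5)=18, go(6)=29, ..., go(13)=843

Answer: 843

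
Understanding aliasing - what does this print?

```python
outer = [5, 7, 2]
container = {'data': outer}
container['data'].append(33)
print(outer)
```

Key concept: dict holds reference to list.
Step by step:
`outer = [5, 7, 2]` → outer = [5, 7, 2]
`container = {'data': outer}` → container = {'data': [5, 7, 2]}
`container['data'].append(33)` → outer = [5, 7, 2, 33]; container = {'data': [5, 7, 2, 33]}
`print(outer)` → prints [5, 7, 2, 33]

Answer: [5, 7, 2, 33]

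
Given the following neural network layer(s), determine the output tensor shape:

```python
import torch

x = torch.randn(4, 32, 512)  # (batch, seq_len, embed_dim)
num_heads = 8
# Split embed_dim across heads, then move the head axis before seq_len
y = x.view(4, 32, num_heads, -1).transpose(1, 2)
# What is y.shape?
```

Input: (4, 32, 512) -> head_dim = 512 // 8 = 64; after view: (4, 32, 8, 64) -> after transpose(1, 2): (4, 8, 32, 64) -> Output: (4, 8, 32, 64)

Answer: (4, 8, 32, 64)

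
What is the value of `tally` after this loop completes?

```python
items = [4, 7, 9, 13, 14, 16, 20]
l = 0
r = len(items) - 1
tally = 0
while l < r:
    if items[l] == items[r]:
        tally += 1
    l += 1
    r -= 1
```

Count matching pairs from ends
`tally` takes the values: 0

Answer: 0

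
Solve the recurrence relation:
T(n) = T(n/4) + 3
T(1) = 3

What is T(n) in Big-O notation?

Each step divides n by 4 and adds 3. After log_4(n) steps we reach T(1)=3. So T(n) = 3·log_4(n) + 3 = O(log n).

Answer: O(log n)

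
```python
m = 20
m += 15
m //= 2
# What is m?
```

Trace:
`m = 20` → m = 20
`m += 15` → m = 35
`m //= 2` → m = 17
So m = 17

Answer: 17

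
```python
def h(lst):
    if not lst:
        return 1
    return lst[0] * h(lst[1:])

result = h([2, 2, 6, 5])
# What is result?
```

Product over [2, 2, 6, 5] = 2 * 2 * 6 * 5 = 120

Answer: 120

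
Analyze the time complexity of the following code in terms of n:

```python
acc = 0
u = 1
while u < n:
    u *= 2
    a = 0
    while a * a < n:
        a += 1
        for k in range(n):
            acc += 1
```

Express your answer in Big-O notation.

Each loop level contributes: log n × √n × n. Multiplying the contributions gives O(n√n log n).

Answer: O(n√n log n)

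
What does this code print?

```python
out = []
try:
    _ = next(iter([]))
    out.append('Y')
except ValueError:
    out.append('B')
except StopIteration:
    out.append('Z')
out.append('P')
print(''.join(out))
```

Execution trace: 'Z' (except StopIteration) → 'P' (after the try/except). Output: ZP

Answer: ZP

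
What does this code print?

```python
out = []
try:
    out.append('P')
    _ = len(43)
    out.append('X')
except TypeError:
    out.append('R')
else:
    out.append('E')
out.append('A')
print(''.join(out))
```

Execution trace: 'P' (try body) → 'R' (except TypeError) → 'A' (after the try/except). Output: PRA

Answer: PRA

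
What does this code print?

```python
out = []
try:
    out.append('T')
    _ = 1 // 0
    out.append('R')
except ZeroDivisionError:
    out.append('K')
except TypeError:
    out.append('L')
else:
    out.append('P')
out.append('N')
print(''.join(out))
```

Execution trace: 'T' (try body) → 'K' (except ZeroDivisionError) → 'N' (after the try/except). Output: TKN

Answer: TKN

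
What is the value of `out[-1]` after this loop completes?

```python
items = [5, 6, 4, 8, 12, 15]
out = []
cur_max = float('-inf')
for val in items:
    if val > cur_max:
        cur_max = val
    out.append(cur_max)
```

Running max ends at 15
`out` takes the values: [] → [5] → [5, 6] → [5, 6, 6] → [5, 6, 6, 8] → [5, 6, 6, 8, 12] → [5, 6, 6, 8, 12, 15]
So `out[-1]` = 15

Answer: 15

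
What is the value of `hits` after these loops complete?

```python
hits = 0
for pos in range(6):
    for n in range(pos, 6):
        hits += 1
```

Upper triangle: 6 + 5 + ... + 1
`hits` takes the values: 0 → 1 → 2 → 3 → 4 → 5 → 6 → 7 → 8 → 9 → 10 → 11 → 12 → 13 → 14 → 15 → 16 → 17 → 18 → 19 → 20 → 21

Answer: 21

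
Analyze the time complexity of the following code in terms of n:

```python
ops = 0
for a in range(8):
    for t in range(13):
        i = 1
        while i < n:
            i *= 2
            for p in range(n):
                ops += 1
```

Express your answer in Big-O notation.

Each loop level contributes: 1 × 1 × log n × n. Multiplying the contributions gives O(n log n).

Answer: O(n log n)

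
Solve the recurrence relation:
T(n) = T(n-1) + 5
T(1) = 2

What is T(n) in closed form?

Unrolling: T(n) = T(1) + 5·(n-1) = 2 + 5(n-1) = 5n - 3.

Answer: T(n) = 5n - 3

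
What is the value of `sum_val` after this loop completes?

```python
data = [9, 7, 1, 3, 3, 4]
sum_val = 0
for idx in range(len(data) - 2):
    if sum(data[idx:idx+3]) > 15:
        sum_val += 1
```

Count windows with sum > 15
`sum_val` takes the values: 0 → 1

Answer: 1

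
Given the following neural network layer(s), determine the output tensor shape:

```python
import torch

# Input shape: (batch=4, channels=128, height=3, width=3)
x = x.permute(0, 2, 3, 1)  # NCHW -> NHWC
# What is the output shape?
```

Input: (4, 128, 3, 3) -> Output: (4, 3, 3, 128)

Answer: (4, 3, 3, 128)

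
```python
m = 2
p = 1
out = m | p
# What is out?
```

Trace:
`m = 2` → m = 2
`p = 1` → p = 1
`out = m | p` → out = 3
So out = 3

Answer: 3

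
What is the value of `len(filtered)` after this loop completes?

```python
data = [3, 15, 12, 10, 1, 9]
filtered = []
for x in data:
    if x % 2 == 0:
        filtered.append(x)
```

Count even numbers in [3, 15, 12, 10, 1, 9]
`filtered` takes the values: [] → [12] → [12, 10]
So `len(filtered)` = 2

Answer: 2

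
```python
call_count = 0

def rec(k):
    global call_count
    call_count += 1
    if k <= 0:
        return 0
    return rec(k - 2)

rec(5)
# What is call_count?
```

Linear recursion stepping by 2: 4 calls from k=5 down to ≤0.

Answer: 4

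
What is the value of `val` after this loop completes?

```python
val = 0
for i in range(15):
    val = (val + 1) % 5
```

Increment mod 5, 15 times = 0
`val` takes the values: 0 → 1 → 2 → 3 → 4 → 0 → 1 → 2 → 3 → 4 → 0 → 1 → 2 → 3 → 4 → 0

Answer: 0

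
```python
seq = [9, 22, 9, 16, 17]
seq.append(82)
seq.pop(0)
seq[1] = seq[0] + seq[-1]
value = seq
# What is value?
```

Trace:
`seq = [9, 22, 9, 16, 17]` → seq = [9, 22, 9, 16, 17]
`seq.append(82)` → seq = [9, 22, 9, 16, 17, 82]
`seq.pop(0)` → seq = [22, 9, 16, 17, 82]
`seq[1] = seq[0] + seq[-1]` → seq = [22, 104, 16, 17, 82]
`value = seq` → value = [22, 104, 16, 17, 82]
So value = [22, 104, 16, 17, 82]

Answer: [22, 104, 16, 17, 82]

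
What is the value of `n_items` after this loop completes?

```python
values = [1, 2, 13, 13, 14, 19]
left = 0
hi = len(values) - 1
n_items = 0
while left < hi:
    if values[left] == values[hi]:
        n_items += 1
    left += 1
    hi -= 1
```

Count matching pairs from ends
`n_items` takes the values: 0 → 1

Answer: 1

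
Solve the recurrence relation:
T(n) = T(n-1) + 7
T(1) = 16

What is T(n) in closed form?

Unrolling: T(n) = T(1) + 7·(n-1) = 16 + 7(n-1) = 7n + 9.

Answer: T(n) = 7n + 9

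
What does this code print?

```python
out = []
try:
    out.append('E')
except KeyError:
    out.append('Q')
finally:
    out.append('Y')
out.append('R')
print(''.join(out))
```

Execution trace: 'E' (try body, no exception) → 'Y' (finally) → 'R' (after the try/except). Output: EYR

Answer: EYR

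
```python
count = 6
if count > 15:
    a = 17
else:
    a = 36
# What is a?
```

Trace:
`count = 6` → count = 6
`if count > 15: ...` → count > 15 is False, take else branch → a = 36
So a = 36

Answer: 36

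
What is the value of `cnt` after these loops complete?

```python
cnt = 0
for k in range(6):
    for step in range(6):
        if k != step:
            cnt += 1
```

6² - 6 (exclude diagonal)
`cnt` takes the values: 0 → 1 → 2 → 3 → 4 → 5 → 6 → 7 → 8 → 9 → 10 → 11 → 12 → 13 → 14 → 15 → 16 → 17 → 18 → 19 → 20 → 21 → 22 → 23 → 24 → 25 → 26 → 27 → 28 → 29 → 30

Answer: 30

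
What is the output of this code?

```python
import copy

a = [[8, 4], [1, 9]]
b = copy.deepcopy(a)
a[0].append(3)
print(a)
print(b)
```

Key concept: deep copy is fully independent.
Step by step:
`a = [[8, 4], [1, 9]]` → a = [[8, 4], [1, 9]]
`b = copy.deepcopy(a)` → b = [[8, 4], [1, 9]]
`a[0].append(3)` → a = [[8, 4, 3], [1, 9]]
`print(a)` → prints [[8, 4, 3], [1, 9]]
`print(b)` → prints [[8, 4], [1, 9]]

Answer:
[[8, 4, 3], [1, 9]]
[[8, 4], [1, 9]]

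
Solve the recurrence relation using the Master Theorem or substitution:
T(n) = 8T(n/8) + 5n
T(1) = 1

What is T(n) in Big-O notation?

By Master Theorem: a=8, b=8, f(n)=5n. Since log_8(8) = 1 and f(n) = Θ(n^1), Case 2 applies. T(n) = O(n log n).

Answer: O(n log n)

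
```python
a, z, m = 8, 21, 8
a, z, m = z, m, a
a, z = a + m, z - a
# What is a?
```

Trace:
`a, z, m = 8, 21, 8` → a = 8; z = 21; m = 8
`a, z, m = z, m, a` → a = 21; z = 8; m = 8
`a, z = a + m, z - a` → a = 29; z = -13
So a = 29

Answer: 29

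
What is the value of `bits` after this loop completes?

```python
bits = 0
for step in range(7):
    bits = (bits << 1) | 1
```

Build 7 consecutive 1-bits: 0b1111111
`bits` takes the values: 0 → 1 → 3 → 7 → 15 → 31 → 63 → 127

Answer: 127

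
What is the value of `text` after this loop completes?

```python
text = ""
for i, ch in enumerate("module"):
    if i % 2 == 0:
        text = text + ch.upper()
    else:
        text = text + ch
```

Uppercase even positions in 'module'
`text` takes the values: "" → "M" → "Mo" → "MoD" → "MoDu" → "MoDuL" → "MoDuLe"

Answer: "MoDuLe"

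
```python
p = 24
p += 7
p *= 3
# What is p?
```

Trace:
`p = 24` → p = 24
`p += 7` → p = 31
`p *= 3` → p = 93
So p = 93

Answer: 93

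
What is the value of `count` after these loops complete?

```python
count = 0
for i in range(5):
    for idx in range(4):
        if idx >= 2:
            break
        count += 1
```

Inner breaks at 2, outer runs 5 times
`count` takes the values: 0 → 1 → 2 → 3 → 4 → 5 → 6 → 7 → 8 → 9 → 10

Answer: 10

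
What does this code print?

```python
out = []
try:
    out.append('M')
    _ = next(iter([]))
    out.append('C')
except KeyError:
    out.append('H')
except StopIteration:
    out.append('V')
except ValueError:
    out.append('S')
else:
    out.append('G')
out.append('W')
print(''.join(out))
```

Execution trace: 'M' (try body) → 'V' (except StopIteration) → 'W' (after the try/except). Output: MVW

Answer: MVW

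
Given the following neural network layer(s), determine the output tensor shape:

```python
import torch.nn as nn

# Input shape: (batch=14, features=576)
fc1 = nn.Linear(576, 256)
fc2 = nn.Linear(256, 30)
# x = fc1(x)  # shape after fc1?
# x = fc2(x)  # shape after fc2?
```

Input: (14, 576) -> after fc1: (14, 256) -> Output: (14, 30)

Answer: (14, 30)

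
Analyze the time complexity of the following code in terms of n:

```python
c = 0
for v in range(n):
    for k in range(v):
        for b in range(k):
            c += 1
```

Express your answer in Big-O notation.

Each loop level contributes: n × n × n. Multiplying the contributions gives O(n^3).

Answer: O(n^3)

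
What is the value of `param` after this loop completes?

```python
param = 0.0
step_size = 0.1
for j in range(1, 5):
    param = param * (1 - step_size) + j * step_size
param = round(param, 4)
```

Moving average with lr=0.1
`param` takes the values: 0.0 → 0.1 → 0.29 → 0.561 → 0.9049

Answer: 0.9049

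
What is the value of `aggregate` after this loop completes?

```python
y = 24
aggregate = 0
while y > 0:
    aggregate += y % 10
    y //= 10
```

Sum digits of 24
`aggregate` takes the values: 0 → 4 → 6

Answer: 6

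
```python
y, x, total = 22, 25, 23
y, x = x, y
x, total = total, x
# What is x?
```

Trace:
`y, x, total = 22, 25, 23` → y = 22; x = 25; total = 23
`y, x = x, y` → y = 25; x = 22
`x, total = total, x` → x = 23; total = 22
So x = 23

Answer: 23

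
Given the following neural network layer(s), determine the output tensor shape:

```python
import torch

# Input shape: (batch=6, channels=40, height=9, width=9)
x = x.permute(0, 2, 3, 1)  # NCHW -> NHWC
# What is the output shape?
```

Input: (6, 40, 9, 9) -> Output: (6, 9, 9, 40)

Answer: (6, 9, 9, 40)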